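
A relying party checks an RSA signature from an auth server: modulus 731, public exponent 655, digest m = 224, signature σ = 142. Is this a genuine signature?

σ^2 ≡ 142^2 = 20164 ≡ 427
σ^4 ≡ 427^2 = 182329 ≡ 310
σ^8 ≡ 310^2 = 96100 ≡ 339
σ^16 ≡ 339^2 = 114921 ≡ 154
σ^32 ≡ 154^2 = 23716 ≡ 324
σ^64 ≡ 324^2 = 104976 ≡ 443
σ^128 ≡ 443^2 = 196249 ≡ 341
σ^256 ≡ 341^2 = 116281 ≡ 52
σ^512 ≡ 52^2 = 2704 ≡ 511
655 = 512 + 128 + 8 + 4 + 2 + 1, so σ^655 ≡ 511·341·339·310·427·142 ≡ 224 (mod 731)
Since 224 equals the digest 224, verification succeeds.

genuine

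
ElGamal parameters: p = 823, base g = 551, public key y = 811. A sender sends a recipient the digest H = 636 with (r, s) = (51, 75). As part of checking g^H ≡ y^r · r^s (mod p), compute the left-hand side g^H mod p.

Squares mod 823: 551^1≡551, 551^2≡737, 551^4≡812, 551^8≡121, 551^16≡650, 551^32≡301, 551^64≡71, 551^128≡103, 551^256≡733, 551^512≡693
636 = 512 + 64 + 32 + 16 + 8 + 4, so 551^636 ≡ 693·71·301·650·121·812 ≡ 95 (mod 823)

95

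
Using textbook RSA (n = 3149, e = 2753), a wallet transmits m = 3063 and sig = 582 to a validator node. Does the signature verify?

sig^2 ≡ 582^2 = 338724 ≡ 1781
sig^4 ≡ 1781^2 = 3171961 ≡ 918
sig^8 ≡ 918^2 = 842724 ≡ 1941
sig^16 ≡ 1941^2 = 3767481 ≡ 1277
sig^32 ≡ 1277^2 = 1630729 ≡ 2696
sig^64 ≡ 2696^2 = 7268416 ≡ 524
sig^128 ≡ 524^2 = 274576 ≡ 613
sig^256 ≡ 613^2 = 375769 ≡ 1038
sig^512 ≡ 1038^2 = 1077444 ≡ 486
sig^1024 ≡ 486^2 = 236196 ≡ 21
sig^2048 ≡ 21^2 = 441
2753 = 2048 + 512 + 128 + 64 + 1, so sig^2753 ≡ 441·486·613·524·582 ≡ 3063 (mod 3149)
sig^2753 mod 3149 = 3063 matches m.

verifies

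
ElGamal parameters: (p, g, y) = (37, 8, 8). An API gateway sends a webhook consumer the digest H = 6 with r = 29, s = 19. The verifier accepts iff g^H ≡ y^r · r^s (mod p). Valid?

yes

Left side g^H mod p:
Squares mod 37: 8^1≡8, 8^2≡27, 8^4≡26
6 = 4 + 2, so 8^6 ≡ 26·27 ≡ 36 (mod 37)
Right side y^r · r^s mod p:
Squares mod 37: 8^1≡8, 8^2≡27, 8^4≡26, 8^8≡10, 8^16≡26
29 = 16 + 8 + 4 + 1, so 8^29 ≡ 26·10·26·8 ≡ 23 (mod 37)
Squares mod 37: 29^1≡29, 29^2≡27, 29^4≡26, 29^8≡10, 29^16≡26
19 = 16 + 2 + 1, so 29^19 ≡ 26·27·29 ≡ 8 (mod 37)
23·8 = 184 ≡ 36 (mod 37)
36 ≡ 36 (mod 37), so the signature is genuine.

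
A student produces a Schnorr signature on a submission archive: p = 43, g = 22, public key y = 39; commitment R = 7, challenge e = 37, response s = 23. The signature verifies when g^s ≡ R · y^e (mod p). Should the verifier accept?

g^s mod p:
Squares mod 43: 22^1≡22, 22^2≡11, 22^4≡35, 22^8≡21, 22^16≡11
23 = 16 + 4 + 2 + 1, so 22^23 ≡ 11·35·11·22 ≡ 32 (mod 43)
R · y^e mod p:
Squares mod 43: 39^1≡39, 39^2≡16, 39^4≡41, 39^8≡4, 39^16≡16, 39^32≡41
37 = 32 + 4 + 1, so 39^37 ≡ 41·41·39 ≡ 27 (mod 43)
7·27 = 189 ≡ 17 (mod 43)
32 ≠ 17; the check fails.

reject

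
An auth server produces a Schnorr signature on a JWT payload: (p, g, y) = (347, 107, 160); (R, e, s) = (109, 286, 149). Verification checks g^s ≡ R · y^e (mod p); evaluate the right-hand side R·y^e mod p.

199

160^2 = 25600 ≡ 269
160^4 ≡ 269^2 = 72361 ≡ 185
160^8 ≡ 185^2 = 34225 ≡ 219
160^16 ≡ 219^2 = 47961 ≡ 75
160^32 ≡ 75^2 = 5625 ≡ 73
160^64 ≡ 73^2 = 5329 ≡ 124
160^128 ≡ 124^2 = 15376 ≡ 108
160^256 ≡ 108^2 = 11664 ≡ 213
286 = 256 + 16 + 8 + 4 + 2, so 160^286 ≡ 213·75·219·185·269 ≡ 161 (mod 347)
R · y^e ≡ 109·161 = 17549 ≡ 199 (mod 347)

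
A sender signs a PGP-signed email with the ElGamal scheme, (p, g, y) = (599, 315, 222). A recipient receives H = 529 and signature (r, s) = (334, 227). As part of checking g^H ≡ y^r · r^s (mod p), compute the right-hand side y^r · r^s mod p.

222^334 mod 599 = 461
334^227 mod 599 = 317
y^r · r^s ≡ 461·317 = 146137 ≡ 580 (mod 599)

580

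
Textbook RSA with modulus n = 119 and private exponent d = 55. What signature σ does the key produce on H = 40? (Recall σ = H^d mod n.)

82

H^2 ≡ 40^2 = 1600 ≡ 53
H^4 ≡ 53^2 = 2809 ≡ 72
H^8 ≡ 72^2 = 5184 ≡ 67
H^16 ≡ 67^2 = 4489 ≡ 86
H^32 ≡ 86^2 = 7396 ≡ 18
55 = 32 + 16 + 4 + 2 + 1, so H^55 ≡ 18·86·72·53·40 ≡ 82 (mod 119)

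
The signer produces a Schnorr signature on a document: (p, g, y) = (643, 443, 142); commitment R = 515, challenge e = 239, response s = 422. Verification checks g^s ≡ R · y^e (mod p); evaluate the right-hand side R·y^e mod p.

321

142^2 = 20164 ≡ 231
142^4 ≡ 231^2 = 53361 ≡ 635
142^8 ≡ 635^2 = 403225 ≡ 64
142^16 ≡ 64^2 = 4096 ≡ 238
142^32 ≡ 238^2 = 56644 ≡ 60
142^64 ≡ 60^2 = 3600 ≡ 385
142^128 ≡ 385^2 = 148225 ≡ 335
239 = 128 + 64 + 32 + 8 + 4 + 2 + 1, so 142^239 ≡ 335·385·60·64·635·231·142 ≡ 535 (mod 643)
R · y^e ≡ 515·535 = 275525 ≡ 321 (mod 643)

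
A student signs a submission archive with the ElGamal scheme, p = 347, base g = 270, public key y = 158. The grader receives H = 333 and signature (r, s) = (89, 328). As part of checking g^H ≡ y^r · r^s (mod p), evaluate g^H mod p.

270^2 = 72900 ≡ 30
270^4 ≡ 30^2 = 900 ≡ 206
270^8 ≡ 206^2 = 42436 ≡ 102
270^16 ≡ 102^2 = 10404 ≡ 341
270^32 ≡ 341^2 = 116281 ≡ 36
270^64 ≡ 36^2 = 1296 ≡ 255
270^128 ≡ 255^2 = 65025 ≡ 136
270^256 ≡ 136^2 = 18496 ≡ 105
333 = 256 + 64 + 8 + 4 + 1, so 270^333 ≡ 105·255·102·206·270 ≡ 38 (mod 347)

38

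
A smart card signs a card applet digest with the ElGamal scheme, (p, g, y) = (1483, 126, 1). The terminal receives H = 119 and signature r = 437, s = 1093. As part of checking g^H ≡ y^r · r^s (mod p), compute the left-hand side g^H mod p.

126^2 = 15876 ≡ 1046
126^4 ≡ 1046^2 = 1094116 ≡ 1145
126^8 ≡ 1145^2 = 1311025 ≡ 53
126^16 ≡ 53^2 = 2809 ≡ 1326
126^32 ≡ 1326^2 = 1758276 ≡ 921
126^64 ≡ 921^2 = 848241 ≡ 1448
119 = 64 + 32 + 16 + 4 + 2 + 1, so 126^119 ≡ 1448·921·1326·1145·1046·126 ≡ 437 (mod 1483)

437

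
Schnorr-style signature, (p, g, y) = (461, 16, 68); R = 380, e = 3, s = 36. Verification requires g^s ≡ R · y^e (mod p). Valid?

no

g^s mod p:
Squares mod 461: 16^1≡16, 16^2≡256, 16^4≡74, 16^8≡405, 16^16≡370, 16^32≡444
36 = 32 + 4, so 16^36 ≡ 444·74 ≡ 125 (mod 461)
R · y^e mod p:
Squares mod 461: 68^1≡68, 68^2≡14
3 = 2 + 1, so 68^3 ≡ 14·68 ≡ 30 (mod 461)
380·30 = 11400 ≡ 336 (mod 461)
125 ≠ 336; the check fails.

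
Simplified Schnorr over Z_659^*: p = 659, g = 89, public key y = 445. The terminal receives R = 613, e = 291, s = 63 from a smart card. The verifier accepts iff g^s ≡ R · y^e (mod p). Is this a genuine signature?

genuine

g^s mod p:
89^2 = 7921 ≡ 13
89^4 ≡ 13^2 = 169
89^8 ≡ 169^2 = 28561 ≡ 224
89^16 ≡ 224^2 = 50176 ≡ 92
89^32 ≡ 92^2 = 8464 ≡ 556
63 = 32 + 16 + 8 + 4 + 2 + 1, so 89^63 ≡ 556·92·224·169·13·89 ≡ 445 (mod 659)
R · y^e mod p:
445^2 = 198025 ≡ 325
445^4 ≡ 325^2 = 105625 ≡ 185
445^8 ≡ 185^2 = 34225 ≡ 616
445^16 ≡ 616^2 = 379456 ≡ 531
445^32 ≡ 531^2 = 281961 ≡ 568
445^64 ≡ 568^2 = 322624 ≡ 373
445^128 ≡ 373^2 = 139129 ≡ 80
445^256 ≡ 80^2 = 6400 ≡ 469
291 = 256 + 32 + 2 + 1, so 445^291 ≡ 469·568·325·445 ≡ 635 (mod 659)
613·635 = 389255 ≡ 445 (mod 659)
445 ≡ 445 (mod 659); signature holds.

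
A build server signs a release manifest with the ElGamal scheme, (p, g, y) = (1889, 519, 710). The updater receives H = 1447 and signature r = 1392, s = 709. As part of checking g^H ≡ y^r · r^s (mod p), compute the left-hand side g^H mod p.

504

519^1447 mod 1889 = 504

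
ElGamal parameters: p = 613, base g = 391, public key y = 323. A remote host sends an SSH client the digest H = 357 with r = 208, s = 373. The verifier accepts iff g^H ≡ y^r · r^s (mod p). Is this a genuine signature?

Left side g^H mod p:
391^2 = 152881 ≡ 244
391^4 ≡ 244^2 = 59536 ≡ 75
391^8 ≡ 75^2 = 5625 ≡ 108
391^16 ≡ 108^2 = 11664 ≡ 17
391^32 ≡ 17^2 = 289
391^64 ≡ 289^2 = 83521 ≡ 153
391^128 ≡ 153^2 = 23409 ≡ 115
391^256 ≡ 115^2 = 13225 ≡ 352
357 = 256 + 64 + 32 + 4 + 1, so 391^357 ≡ 352·153·289·75·391 ≡ 177 (mod 613)
Right side y^r · r^s mod p:
323^2 = 104329 ≡ 119
323^4 ≡ 119^2 = 14161 ≡ 62
323^8 ≡ 62^2 = 3844 ≡ 166
323^16 ≡ 166^2 = 27556 ≡ 584
323^32 ≡ 584^2 = 341056 ≡ 228
323^64 ≡ 228^2 = 51984 ≡ 492
323^128 ≡ 492^2 = 242064 ≡ 542
208 = 128 + 64 + 16, so 323^208 ≡ 542·492·584 ≡ 352 (mod 613)
208^2 = 43264 ≡ 354
208^4 ≡ 354^2 = 125316 ≡ 264
208^8 ≡ 264^2 = 69696 ≡ 427
208^16 ≡ 427^2 = 182329 ≡ 268
208^32 ≡ 268^2 = 71824 ≡ 103
208^64 ≡ 103^2 = 10609 ≡ 188
208^128 ≡ 188^2 = 35344 ≡ 403
208^256 ≡ 403^2 = 162409 ≡ 577
373 = 256 + 64 + 32 + 16 + 4 + 1, so 208^373 ≡ 577·188·103·268·264·208 ≡ 563 (mod 613)
352·563 = 198176 ≡ 177 (mod 613)
177 ≡ 177 (mod 613), so the signature is genuine.

genuine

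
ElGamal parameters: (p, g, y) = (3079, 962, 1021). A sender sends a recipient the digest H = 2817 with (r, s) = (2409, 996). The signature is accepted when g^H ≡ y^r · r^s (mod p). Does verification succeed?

fails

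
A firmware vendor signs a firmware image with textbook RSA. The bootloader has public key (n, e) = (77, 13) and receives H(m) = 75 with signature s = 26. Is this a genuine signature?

genuine

s^2 ≡ 26^2 = 676 ≡ 60
s^4 ≡ 60^2 = 3600 ≡ 58
s^8 ≡ 58^2 = 3364 ≡ 53
13 = 8 + 4 + 1, so s^13 ≡ 53·58·26 ≡ 75 (mod 77)
Since 75 equals the digest 75, verification succeeds.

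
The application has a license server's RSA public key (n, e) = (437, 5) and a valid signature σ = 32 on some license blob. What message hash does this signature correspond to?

σ^2 ≡ 32^2 = 1024 ≡ 150
σ^4 ≡ 150^2 = 22500 ≡ 213
5 = 4 + 1, so σ^5 ≡ 213·32 ≡ 261 (mod 437)

261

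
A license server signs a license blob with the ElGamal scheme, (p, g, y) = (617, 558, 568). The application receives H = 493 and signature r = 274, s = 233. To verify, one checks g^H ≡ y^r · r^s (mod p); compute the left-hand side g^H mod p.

543

558^493 mod 617 = 543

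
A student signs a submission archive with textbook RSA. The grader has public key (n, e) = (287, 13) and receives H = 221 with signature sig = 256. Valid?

yes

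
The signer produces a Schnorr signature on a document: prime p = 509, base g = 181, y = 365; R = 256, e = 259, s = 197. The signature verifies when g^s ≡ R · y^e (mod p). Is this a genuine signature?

g^s mod p:
Squares mod 509: 181^1≡181, 181^2≡185, 181^4≡122, 181^8≡123, 181^16≡368, 181^32≡30, 181^64≡391, 181^128≡181
197 = 128 + 64 + 4 + 1, so 181^197 ≡ 181·391·122·181 ≡ 337 (mod 509)
R · y^e mod p:
Squares mod 509: 365^1≡365, 365^2≡376, 365^4≡383, 365^8≡97, 365^16≡247, 365^32≡438, 365^64≡460, 365^128≡365, 365^256≡376
259 = 256 + 2 + 1, so 365^259 ≡ 376·376·365 ≡ 329 (mod 509)
256·329 = 84224 ≡ 239 (mod 509)
337 ≠ 239; the check fails.

forged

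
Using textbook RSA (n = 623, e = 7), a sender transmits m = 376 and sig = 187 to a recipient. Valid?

yes

sig^2 ≡ 187^2 = 34969 ≡ 81
sig^4 ≡ 81^2 = 6561 ≡ 331
7 = 4 + 2 + 1, so sig^7 ≡ 331·81·187 ≡ 376 (mod 623)
sig^7 mod 623 = 376 matches m.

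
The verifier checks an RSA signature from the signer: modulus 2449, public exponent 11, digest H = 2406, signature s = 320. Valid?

s^2 ≡ 320^2 = 102400 ≡ 1991
s^4 ≡ 1991^2 = 3964081 ≡ 1599
s^8 ≡ 1599^2 = 2556801 ≡ 45
11 = 8 + 2 + 1, so s^11 ≡ 45·1991·320 ≡ 2406 (mod 2449)
2406 = H, so the signature checks out.

yes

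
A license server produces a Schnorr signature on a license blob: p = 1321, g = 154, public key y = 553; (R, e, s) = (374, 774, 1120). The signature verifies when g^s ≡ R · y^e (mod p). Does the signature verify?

g^s mod p:
154^1120 mod 1321 = 1176
R · y^e mod p:
553^774 mod 1321 = 205
374·205 = 76670 ≡ 52 (mod 1321)
1176 ≠ 52; the check fails.

does not verify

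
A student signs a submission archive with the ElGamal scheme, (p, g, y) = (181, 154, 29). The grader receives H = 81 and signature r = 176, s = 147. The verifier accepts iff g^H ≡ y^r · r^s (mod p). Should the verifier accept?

Left side g^H mod p:
Squares mod 181: 154^1≡154, 154^2≡5, 154^4≡25, 154^8≡82, 154^16≡27, 154^32≡5, 154^64≡25
81 = 64 + 16 + 1, so 154^81 ≡ 25·27·154 ≡ 56 (mod 181)
Right side y^r · r^s mod p:
Squares mod 181: 29^1≡29, 29^2≡117, 29^4≡114, 29^8≡145, 29^16≡29, 29^32≡117, 29^64≡114, 29^128≡145
176 = 128 + 32 + 16, so 29^176 ≡ 145·117·29 ≡ 27 (mod 181)
Squares mod 181: 176^1≡176, 176^2≡25, 176^4≡82, 176^8≡27, 176^16≡5, 176^32≡25, 176^64≡82, 176^128≡27
147 = 128 + 16 + 2 + 1, so 176^147 ≡ 27·5·25·176 ≡ 139 (mod 181)
27·139 = 3753 ≡ 133 (mod 181)
56 ≠ 133, so verification fails.

reject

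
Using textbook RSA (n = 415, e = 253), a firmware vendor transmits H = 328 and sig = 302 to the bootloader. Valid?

sig^2 ≡ 302^2 = 91204 ≡ 319
sig^4 ≡ 319^2 = 101761 ≡ 86
sig^8 ≡ 86^2 = 7396 ≡ 341
sig^16 ≡ 341^2 = 116281 ≡ 81
sig^32 ≡ 81^2 = 6561 ≡ 336
sig^64 ≡ 336^2 = 112896 ≡ 16
sig^128 ≡ 16^2 = 256
253 = 128 + 64 + 32 + 16 + 8 + 4 + 1, so sig^253 ≡ 256·16·336·81·341·86·302 ≡ 257 (mod 415)
The recovered value 257 does not match the digest 328.

no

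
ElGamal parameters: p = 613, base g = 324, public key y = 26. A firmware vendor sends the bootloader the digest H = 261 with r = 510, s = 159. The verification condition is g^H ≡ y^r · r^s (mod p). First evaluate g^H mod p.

183

324^261 mod 613 = 183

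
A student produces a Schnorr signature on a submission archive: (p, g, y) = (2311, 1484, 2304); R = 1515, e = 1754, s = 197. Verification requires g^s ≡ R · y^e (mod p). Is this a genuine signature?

forged

g^s mod p:
Squares mod 2311: 1484^1≡1484, 1484^2≡2184, 1484^4≡2263, 1484^8≡2304, 1484^16≡49, 1484^32≡90, 1484^64≡1167, 1484^128≡710
197 = 128 + 64 + 4 + 1, so 1484^197 ≡ 710·1167·2263·1484 ≡ 90 (mod 2311)
R · y^e mod p:
Squares mod 2311: 2304^1≡2304, 2304^2≡49, 2304^4≡90, 2304^8≡1167, 2304^16≡710, 2304^32≡302, 2304^64≡1075, 2304^128≡125, 2304^256≡1759, 2304^512≡1963, 2304^1024≡932
1754 = 1024 + 512 + 128 + 64 + 16 + 8 + 2, so 2304^1754 ≡ 932·1963·125·1075·710·1167·49 ≡ 1210 (mod 2311)
1515·1210 = 1833150 ≡ 527 (mod 2311)
90 ≠ 527; the check fails.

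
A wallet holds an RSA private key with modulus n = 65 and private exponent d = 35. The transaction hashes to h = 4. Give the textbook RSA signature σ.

49

Squares mod 65: h^1≡4, h^2≡16, h^4≡61, h^8≡16, h^16≡61, h^32≡16
35 = 32 + 2 + 1, so h^35 ≡ 16·16·4 ≡ 49 (mod 65)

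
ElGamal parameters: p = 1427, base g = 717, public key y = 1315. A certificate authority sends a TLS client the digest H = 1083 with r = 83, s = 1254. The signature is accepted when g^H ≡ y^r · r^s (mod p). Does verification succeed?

Left side g^H mod p:
717^2 = 514089 ≡ 369
717^4 ≡ 369^2 = 136161 ≡ 596
717^8 ≡ 596^2 = 355216 ≡ 1320
717^16 ≡ 1320^2 = 1742400 ≡ 33
717^32 ≡ 33^2 = 1089
717^64 ≡ 1089^2 = 1185921 ≡ 84
717^128 ≡ 84^2 = 7056 ≡ 1348
717^256 ≡ 1348^2 = 1817104 ≡ 533
717^512 ≡ 533^2 = 284089 ≡ 116
717^1024 ≡ 116^2 = 13456 ≡ 613
1083 = 1024 + 32 + 16 + 8 + 2 + 1, so 717^1083 ≡ 613·1089·33·1320·369·717 ≡ 312 (mod 1427)
Right side y^r · r^s mod p:
1315^2 = 1729225 ≡ 1128
1315^4 ≡ 1128^2 = 1272384 ≡ 927
1315^8 ≡ 927^2 = 859329 ≡ 275
1315^16 ≡ 275^2 = 75625 ≡ 1421
1315^32 ≡ 1421^2 = 2019241 ≡ 36
1315^64 ≡ 36^2 = 1296
83 = 64 + 16 + 2 + 1, so 1315^83 ≡ 1296·1421·1128·1315 ≡ 553 (mod 1427)
83^2 = 6889 ≡ 1181
83^4 ≡ 1181^2 = 1394761 ≡ 582
83^8 ≡ 582^2 = 338724 ≡ 525
83^16 ≡ 525^2 = 275625 ≡ 214
83^32 ≡ 214^2 = 45796 ≡ 132
83^64 ≡ 132^2 = 17424 ≡ 300
83^128 ≡ 300^2 = 90000 ≡ 99
83^256 ≡ 99^2 = 9801 ≡ 1239
83^512 ≡ 1239^2 = 1535121 ≡ 1096
83^1024 ≡ 1096^2 = 1201216 ≡ 1109
1254 = 1024 + 128 + 64 + 32 + 4 + 2, so 83^1254 ≡ 1109·99·300·132·582·1181 ≡ 1185 (mod 1427)
553·1185 = 655305 ≡ 312 (mod 1427)
312 ≡ 312 (mod 1427), so the signature is genuine.

passes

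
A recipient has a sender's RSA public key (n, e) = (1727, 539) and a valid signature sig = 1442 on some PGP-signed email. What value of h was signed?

sig^539 mod 1727 = 793

793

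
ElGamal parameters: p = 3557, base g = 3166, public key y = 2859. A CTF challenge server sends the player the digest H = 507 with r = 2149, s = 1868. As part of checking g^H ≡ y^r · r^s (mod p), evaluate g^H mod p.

3166^2 = 10023556 ≡ 3487
3166^4 ≡ 3487^2 = 12159169 ≡ 1343
3166^8 ≡ 1343^2 = 1803649 ≡ 250
3166^16 ≡ 250^2 = 62500 ≡ 2031
3166^32 ≡ 2031^2 = 4124961 ≡ 2398
3166^64 ≡ 2398^2 = 5750404 ≡ 2292
3166^128 ≡ 2292^2 = 5253264 ≡ 3132
3166^256 ≡ 3132^2 = 9809424 ≡ 2775
507 = 256 + 128 + 64 + 32 + 16 + 8 + 2 + 1, so 3166^507 ≡ 2775·3132·2292·2398·2031·250·3487·3166 ≡ 2070 (mod 3557)

2070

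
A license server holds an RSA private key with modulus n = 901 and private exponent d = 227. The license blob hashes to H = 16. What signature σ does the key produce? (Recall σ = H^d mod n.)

543

Squares mod 901: H^1≡16, H^2≡256, H^4≡664, H^8≡307, H^16≡545, H^32≡596, H^64≡222, H^128≡630
227 = 128 + 64 + 32 + 2 + 1, so H^227 ≡ 630·222·596·256·16 ≡ 543 (mod 901)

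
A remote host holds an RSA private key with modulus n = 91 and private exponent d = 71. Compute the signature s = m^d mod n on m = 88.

m^2 ≡ 88^2 = 7744 ≡ 9
m^4 ≡ 9^2 = 81
m^8 ≡ 81^2 = 6561 ≡ 9
m^16 ≡ 9^2 = 81
m^32 ≡ 81^2 = 6561 ≡ 9
m^64 ≡ 9^2 = 81
71 = 64 + 4 + 2 + 1, so m^71 ≡ 81·81·9·88 ≡ 30 (mod 91)

30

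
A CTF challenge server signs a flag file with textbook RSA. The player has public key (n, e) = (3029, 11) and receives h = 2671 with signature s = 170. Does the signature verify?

Squares mod 3029: s^1≡170, s^2≡1639, s^4≡2627, s^8≡1067
11 = 8 + 2 + 1, so s^11 ≡ 1067·1639·170 ≡ 1860 (mod 3029)
1860 ≠ 2671, so verification fails.

does not verify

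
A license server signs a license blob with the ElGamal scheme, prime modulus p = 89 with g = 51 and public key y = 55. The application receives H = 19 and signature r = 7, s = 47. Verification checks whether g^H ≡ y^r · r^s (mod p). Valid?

yes

Left side g^H mod p:
Squares mod 89: 51^1≡51, 51^2≡20, 51^4≡44, 51^8≡67, 51^16≡39
19 = 16 + 2 + 1, so 51^19 ≡ 39·20·51 ≡ 86 (mod 89)
Right side y^r · r^s mod p:
Squares mod 89: 55^1≡55, 55^2≡88, 55^4≡1
7 = 4 + 2 + 1, so 55^7 ≡ 1·88·55 ≡ 34 (mod 89)
Squares mod 89: 7^1≡7, 7^2≡49, 7^4≡87, 7^8≡4, 7^16≡16, 7^32≡78
47 = 32 + 8 + 4 + 2 + 1, so 7^47 ≡ 78·4·87·49·7 ≡ 13 (mod 89)
34·13 = 442 ≡ 86 (mod 89)
86 ≡ 86 (mod 89), so the signature is genuine.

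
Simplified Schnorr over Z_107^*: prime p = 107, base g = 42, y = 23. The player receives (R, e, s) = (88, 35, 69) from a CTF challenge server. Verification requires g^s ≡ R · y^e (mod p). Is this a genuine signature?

forged

g^s mod p:
42^2 = 1764 ≡ 52
42^4 ≡ 52^2 = 2704 ≡ 29
42^8 ≡ 29^2 = 841 ≡ 92
42^16 ≡ 92^2 = 8464 ≡ 11
42^32 ≡ 11^2 = 121 ≡ 14
42^64 ≡ 14^2 = 196 ≡ 89
69 = 64 + 4 + 1, so 42^69 ≡ 89·29·42 ≡ 11 (mod 107)
R · y^e mod p:
23^2 = 529 ≡ 101
23^4 ≡ 101^2 = 10201 ≡ 36
23^8 ≡ 36^2 = 1296 ≡ 12
23^16 ≡ 12^2 = 144 ≡ 37
23^32 ≡ 37^2 = 1369 ≡ 85
35 = 32 + 2 + 1, so 23^35 ≡ 85·101·23 ≡ 40 (mod 107)
88·40 = 3520 ≡ 96 (mod 107)
11 ≠ 96; the check fails.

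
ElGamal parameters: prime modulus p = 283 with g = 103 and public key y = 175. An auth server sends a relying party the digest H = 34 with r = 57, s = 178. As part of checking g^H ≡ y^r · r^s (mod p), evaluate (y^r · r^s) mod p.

Squares mod 283: 175^1≡175, 175^2≡61, 175^4≡42, 175^8≡66, 175^16≡111, 175^32≡152
57 = 32 + 16 + 8 + 1, so 175^57 ≡ 152·111·66·175 ≡ 64 (mod 283)
Squares mod 283: 57^1≡57, 57^2≡136, 57^4≡101, 57^8≡13, 57^16≡169, 57^32≡261, 57^64≡201, 57^128≡215
178 = 128 + 32 + 16 + 2, so 57^178 ≡ 215·261·169·136 ≡ 130 (mod 283)
y^r · r^s ≡ 64·130 = 8320 ≡ 113 (mod 283)

113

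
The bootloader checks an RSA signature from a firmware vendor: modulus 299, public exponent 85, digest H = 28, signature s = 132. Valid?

s^2 ≡ 132^2 = 17424 ≡ 82
s^4 ≡ 82^2 = 6724 ≡ 146
s^8 ≡ 146^2 = 21316 ≡ 87
s^16 ≡ 87^2 = 7569 ≡ 94
s^32 ≡ 94^2 = 8836 ≡ 165
s^64 ≡ 165^2 = 27225 ≡ 16
85 = 64 + 16 + 4 + 1, so s^85 ≡ 16·94·146·132 ≡ 28 (mod 299)
s^85 mod 299 = 28 matches H.

yes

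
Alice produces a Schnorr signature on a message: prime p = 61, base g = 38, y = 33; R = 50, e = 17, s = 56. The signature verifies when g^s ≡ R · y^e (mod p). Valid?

no

g^s mod p:
Squares mod 61: 38^1≡38, 38^2≡41, 38^4≡34, 38^8≡58, 38^16≡9, 38^32≡20
56 = 32 + 16 + 8, so 38^56 ≡ 20·9·58 ≡ 9 (mod 61)
R · y^e mod p:
Squares mod 61: 33^1≡33, 33^2≡52, 33^4≡20, 33^8≡34, 33^16≡58
17 = 16 + 1, so 33^17 ≡ 58·33 ≡ 23 (mod 61)
50·23 = 1150 ≡ 52 (mod 61)
9 ≠ 52; the check fails.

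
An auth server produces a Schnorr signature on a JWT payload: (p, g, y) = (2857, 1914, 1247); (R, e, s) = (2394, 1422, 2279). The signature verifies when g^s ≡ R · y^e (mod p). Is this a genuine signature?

genuine

g^s mod p:
1914^2 = 3663396 ≡ 722
1914^4 ≡ 722^2 = 521284 ≡ 1310
1914^8 ≡ 1310^2 = 1716100 ≡ 1900
1914^16 ≡ 1900^2 = 3610000 ≡ 1609
1914^32 ≡ 1609^2 = 2588881 ≡ 439
1914^64 ≡ 439^2 = 192721 ≡ 1302
1914^128 ≡ 1302^2 = 1695204 ≡ 1003
1914^256 ≡ 1003^2 = 1006009 ≡ 345
1914^512 ≡ 345^2 = 119025 ≡ 1888
1914^1024 ≡ 1888^2 = 3564544 ≡ 1865
1914^2048 ≡ 1865^2 = 3478225 ≡ 1256
2279 = 2048 + 128 + 64 + 32 + 4 + 2 + 1, so 1914^2279 ≡ 1256·1003·1302·439·1310·722·1914 ≡ 756 (mod 2857)
R · y^e mod p:
1247^2 = 1555009 ≡ 801
1247^4 ≡ 801^2 = 641601 ≡ 1633
1247^8 ≡ 1633^2 = 2666689 ≡ 1108
1247^16 ≡ 1108^2 = 1227664 ≡ 2011
1247^32 ≡ 2011^2 = 4044121 ≡ 1466
1247^64 ≡ 1466^2 = 2149156 ≡ 692
1247^128 ≡ 692^2 = 478864 ≡ 1745
1247^256 ≡ 1745^2 = 3045025 ≡ 2320
1247^512 ≡ 2320^2 = 5382400 ≡ 2669
1247^1024 ≡ 2669^2 = 7123561 ≡ 1060
1422 = 1024 + 256 + 128 + 8 + 4 + 2, so 1247^1422 ≡ 1060·2320·1745·1108·1633·801 ≡ 1504 (mod 2857)
2394·1504 = 3600576 ≡ 756 (mod 2857)
756 ≡ 756 (mod 2857); signature holds.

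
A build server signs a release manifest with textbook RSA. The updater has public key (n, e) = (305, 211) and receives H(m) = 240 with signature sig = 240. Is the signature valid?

valid

Squares mod 305: sig^1≡240, sig^2≡260, sig^4≡195, sig^8≡205, sig^16≡240, sig^32≡260, sig^64≡195, sig^128≡205
211 = 128 + 64 + 16 + 2 + 1, so sig^211 ≡ 205·195·240·260·240 ≡ 240 (mod 305)
Since 240 equals the digest 240, verification succeeds.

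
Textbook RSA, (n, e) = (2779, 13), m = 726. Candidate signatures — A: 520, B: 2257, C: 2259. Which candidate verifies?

C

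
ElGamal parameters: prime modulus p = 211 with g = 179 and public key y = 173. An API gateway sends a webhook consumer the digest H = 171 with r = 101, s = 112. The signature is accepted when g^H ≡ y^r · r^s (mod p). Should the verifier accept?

Left side g^H mod p:
179^2 = 32041 ≡ 180
179^4 ≡ 180^2 = 32400 ≡ 117
179^8 ≡ 117^2 = 13689 ≡ 185
179^16 ≡ 185^2 = 34225 ≡ 43
179^32 ≡ 43^2 = 1849 ≡ 161
179^64 ≡ 161^2 = 25921 ≡ 179
179^128 ≡ 179^2 = 32041 ≡ 180
171 = 128 + 32 + 8 + 2 + 1, so 179^171 ≡ 180·161·185·180·179 ≡ 148 (mod 211)
Right side y^r · r^s mod p:
173^2 = 29929 ≡ 178
173^4 ≡ 178^2 = 31684 ≡ 34
173^8 ≡ 34^2 = 1156 ≡ 101
173^16 ≡ 101^2 = 10201 ≡ 73
173^32 ≡ 73^2 = 5329 ≡ 54
173^64 ≡ 54^2 = 2916 ≡ 173
101 = 64 + 32 + 4 + 1, so 173^101 ≡ 173·54·34·173 ≡ 180 (mod 211)
101^2 = 10201 ≡ 73
101^4 ≡ 73^2 = 5329 ≡ 54
101^8 ≡ 54^2 = 2916 ≡ 173
101^16 ≡ 173^2 = 29929 ≡ 178
101^32 ≡ 178^2 = 31684 ≡ 34
101^64 ≡ 34^2 = 1156 ≡ 101
112 = 64 + 32 + 16, so 101^112 ≡ 101·34·178 ≡ 196 (mod 211)
180·196 = 35280 ≡ 43 (mod 211)
148 ≠ 43, so verification fails.

reject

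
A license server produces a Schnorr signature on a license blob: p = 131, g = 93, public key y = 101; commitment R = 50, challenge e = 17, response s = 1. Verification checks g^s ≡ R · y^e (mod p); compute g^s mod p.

93^1 mod 131 = 93

93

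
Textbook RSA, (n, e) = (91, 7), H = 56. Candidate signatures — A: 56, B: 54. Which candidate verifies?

Candidate A: 56^2 = 3136 ≡ 42; 56^4 ≡ 42^2 = 1764 ≡ 35; 7 = 4 + 2 + 1, so 56^7 ≡ 35·42·56 ≡ 56 (mod 91)
  → matches H = 56
Candidate B: 54^2 = 2916 ≡ 4; 54^4 ≡ 4^2 = 16; 7 = 4 + 2 + 1, so 54^7 ≡ 16·4·54 ≡ 89 (mod 91)

A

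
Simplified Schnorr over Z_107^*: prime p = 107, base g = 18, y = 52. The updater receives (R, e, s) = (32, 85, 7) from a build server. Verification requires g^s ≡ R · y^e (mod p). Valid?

no

g^s mod p:
Squares mod 107: 18^1≡18, 18^2≡3, 18^4≡9
7 = 4 + 2 + 1, so 18^7 ≡ 9·3·18 ≡ 58 (mod 107)
R · y^e mod p:
Squares mod 107: 52^1≡52, 52^2≡29, 52^4≡92, 52^8≡11, 52^16≡14, 52^32≡89, 52^64≡3
85 = 64 + 16 + 4 + 1, so 52^85 ≡ 3·14·92·52 ≡ 89 (mod 107)
32·89 = 2848 ≡ 66 (mod 107)
58 ≠ 66; the check fails.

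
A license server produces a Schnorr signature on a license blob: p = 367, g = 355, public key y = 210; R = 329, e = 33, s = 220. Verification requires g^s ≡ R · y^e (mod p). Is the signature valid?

invalid

g^s mod p:
Squares mod 367: 355^1≡355, 355^2≡144, 355^4≡184, 355^8≡92, 355^16≡23, 355^32≡162, 355^64≡187, 355^128≡104
220 = 128 + 64 + 16 + 8 + 4, so 355^220 ≡ 104·187·23·92·184 ≡ 129 (mod 367)
R · y^e mod p:
Squares mod 367: 210^1≡210, 210^2≡60, 210^4≡297, 210^8≡129, 210^16≡126, 210^32≡95
33 = 32 + 1, so 210^33 ≡ 95·210 ≡ 132 (mod 367)
329·132 = 43428 ≡ 122 (mod 367)
129 ≠ 122; the check fails.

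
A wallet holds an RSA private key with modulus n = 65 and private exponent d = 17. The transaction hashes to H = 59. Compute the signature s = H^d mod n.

24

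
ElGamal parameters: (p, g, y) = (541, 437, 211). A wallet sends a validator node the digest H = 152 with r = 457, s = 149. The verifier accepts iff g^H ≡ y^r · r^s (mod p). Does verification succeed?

Left side g^H mod p:
Squares mod 541: 437^1≡437, 437^2≡537, 437^4≡16, 437^8≡256, 437^16≡75, 437^32≡215, 437^64≡240, 437^128≡254
152 = 128 + 16 + 8, so 437^152 ≡ 254·75·256 ≡ 226 (mod 541)
Right side y^r · r^s mod p:
Squares mod 541: 211^1≡211, 211^2≡159, 211^4≡395, 211^8≡217, 211^16≡22, 211^32≡484, 211^64≡3, 211^128≡9, 211^256≡81
457 = 256 + 128 + 64 + 8 + 1, so 211^457 ≡ 81·9·3·217·211 ≡ 315 (mod 541)
Squares mod 541: 457^1≡457, 457^2≡23, 457^4≡529, 457^8≡144, 457^16≡178, 457^32≡306, 457^64≡43, 457^128≡226
149 = 128 + 16 + 4 + 1, so 457^149 ≡ 226·178·529·457 ≡ 251 (mod 541)
315·251 = 79065 ≡ 79 (mod 541)
226 ≠ 79, so verification fails.

fails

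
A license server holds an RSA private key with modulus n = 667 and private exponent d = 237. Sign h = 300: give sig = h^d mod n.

461

Squares mod 667: h^1≡300, h^2≡622, h^4≡24, h^8≡576, h^16≡277, h^32≡24, h^64≡576, h^128≡277
237 = 128 + 64 + 32 + 8 + 4 + 1, so h^237 ≡ 277·576·24·576·24·300 ≡ 461 (mod 667)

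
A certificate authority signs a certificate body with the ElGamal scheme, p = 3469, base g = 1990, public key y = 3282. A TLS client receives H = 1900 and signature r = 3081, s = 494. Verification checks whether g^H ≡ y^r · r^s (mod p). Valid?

Left side g^H mod p:
1990^2 = 3960100 ≡ 1971
1990^4 ≡ 1971^2 = 3884841 ≡ 3030
1990^8 ≡ 3030^2 = 9180900 ≡ 1926
1990^16 ≡ 1926^2 = 3709476 ≡ 1115
1990^32 ≡ 1115^2 = 1243225 ≡ 1323
1990^64 ≡ 1323^2 = 1750329 ≡ 1953
1990^128 ≡ 1953^2 = 3814209 ≡ 1778
1990^256 ≡ 1778^2 = 3161284 ≡ 1025
1990^512 ≡ 1025^2 = 1050625 ≡ 2987
1990^1024 ≡ 2987^2 = 8922169 ≡ 3370
1900 = 1024 + 512 + 256 + 64 + 32 + 8 + 4, so 1990^1900 ≡ 3370·2987·1025·1953·1323·1926·3030 ≡ 2879 (mod 3469)
Right side y^r · r^s mod p:
3282^2 = 10771524 ≡ 279
3282^4 ≡ 279^2 = 77841 ≡ 1523
3282^8 ≡ 1523^2 = 2319529 ≡ 2237
3282^16 ≡ 2237^2 = 5004169 ≡ 1871
3282^32 ≡ 1871^2 = 3500641 ≡ 420
3282^64 ≡ 420^2 = 176400 ≡ 2950
3282^128 ≡ 2950^2 = 8702500 ≡ 2248
3282^256 ≡ 2248^2 = 5053504 ≡ 2640
3282^512 ≡ 2640^2 = 6969600 ≡ 379
3282^1024 ≡ 379^2 = 143641 ≡ 1412
3282^2048 ≡ 1412^2 = 1993744 ≡ 2538
3081 = 2048 + 1024 + 8 + 1, so 3282^3081 ≡ 2538·1412·2237·3282 ≡ 2733 (mod 3469)
3081^2 = 9492561 ≡ 1377
3081^4 ≡ 1377^2 = 1896129 ≡ 2055
3081^8 ≡ 2055^2 = 4223025 ≡ 1252
3081^16 ≡ 1252^2 = 1567504 ≡ 2985
3081^32 ≡ 2985^2 = 8910225 ≡ 1833
3081^64 ≡ 1833^2 = 3359889 ≡ 1897
3081^128 ≡ 1897^2 = 3598609 ≡ 1256
3081^256 ≡ 1256^2 = 1577536 ≡ 2610
494 = 256 + 128 + 64 + 32 + 8 + 4 + 2, so 3081^494 ≡ 2610·1256·1897·1833·1252·2055·1377 ≡ 3108 (mod 3469)
2733·3108 = 8494164 ≡ 2052 (mod 3469)
2879 ≠ 2052, so verification fails.

no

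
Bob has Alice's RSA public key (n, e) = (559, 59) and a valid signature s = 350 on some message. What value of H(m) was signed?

s^2 ≡ 350^2 = 122500 ≡ 79
s^4 ≡ 79^2 = 6241 ≡ 92
s^8 ≡ 92^2 = 8464 ≡ 79
s^16 ≡ 79^2 = 6241 ≡ 92
s^32 ≡ 92^2 = 8464 ≡ 79
59 = 32 + 16 + 8 + 2 + 1, so s^59 ≡ 79·92·79·79·350 ≡ 337 (mod 559)

337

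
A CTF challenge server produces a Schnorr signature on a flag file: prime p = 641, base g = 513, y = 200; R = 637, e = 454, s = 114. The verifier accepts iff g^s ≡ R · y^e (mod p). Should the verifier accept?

g^s mod p:
513^114 mod 641 = 160
R · y^e mod p:
200^454 mod 641 = 481
637·481 = 306397 ≡ 640 (mod 641)
160 ≠ 640; the check fails.

reject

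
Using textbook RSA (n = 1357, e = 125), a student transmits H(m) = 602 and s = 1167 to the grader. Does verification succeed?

s^125 mod 1357 = 383
s^125 mod 1357 = 383, but H(m) = 602.

fails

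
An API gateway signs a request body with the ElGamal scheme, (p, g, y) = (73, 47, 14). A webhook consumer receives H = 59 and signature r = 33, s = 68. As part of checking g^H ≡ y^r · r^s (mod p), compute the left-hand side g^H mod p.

Squares mod 73: 47^1≡47, 47^2≡19, 47^4≡69, 47^8≡16, 47^16≡37, 47^32≡55
59 = 32 + 16 + 8 + 2 + 1, so 47^59 ≡ 55·37·16·19·47 ≡ 34 (mod 73)

34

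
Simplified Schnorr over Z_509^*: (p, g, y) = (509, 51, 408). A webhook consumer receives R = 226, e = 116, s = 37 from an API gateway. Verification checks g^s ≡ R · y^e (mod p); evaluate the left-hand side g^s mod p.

75

51^37 mod 509 = 75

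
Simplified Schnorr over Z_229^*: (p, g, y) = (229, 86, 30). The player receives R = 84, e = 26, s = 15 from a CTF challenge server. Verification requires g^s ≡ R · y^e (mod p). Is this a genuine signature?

genuine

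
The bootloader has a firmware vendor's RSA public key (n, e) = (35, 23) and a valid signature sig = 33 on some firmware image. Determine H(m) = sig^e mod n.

17

sig^2 ≡ 33^2 = 1089 ≡ 4
sig^4 ≡ 4^2 = 16
sig^8 ≡ 16^2 = 256 ≡ 11
sig^16 ≡ 11^2 = 121 ≡ 16
23 = 16 + 4 + 2 + 1, so sig^23 ≡ 16·16·4·33 ≡ 17 (mod 35)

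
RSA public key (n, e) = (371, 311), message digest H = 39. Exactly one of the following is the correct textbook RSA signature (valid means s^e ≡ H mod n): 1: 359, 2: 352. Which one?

2

Candidate 1: 359^311 mod 371 = 340
Candidate 2: 352^311 mod 371 = 39
  → matches H = 39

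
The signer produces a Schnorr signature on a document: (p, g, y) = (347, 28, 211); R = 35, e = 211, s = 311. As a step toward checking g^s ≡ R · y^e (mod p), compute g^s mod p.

28^2 = 784 ≡ 90
28^4 ≡ 90^2 = 8100 ≡ 119
28^8 ≡ 119^2 = 14161 ≡ 281
28^16 ≡ 281^2 = 78961 ≡ 192
28^32 ≡ 192^2 = 36864 ≡ 82
28^64 ≡ 82^2 = 6724 ≡ 131
28^128 ≡ 131^2 = 17161 ≡ 158
28^256 ≡ 158^2 = 24964 ≡ 327
311 = 256 + 32 + 16 + 4 + 2 + 1, so 28^311 ≡ 327·82·192·119·90·28 ≡ 232 (mod 347)

232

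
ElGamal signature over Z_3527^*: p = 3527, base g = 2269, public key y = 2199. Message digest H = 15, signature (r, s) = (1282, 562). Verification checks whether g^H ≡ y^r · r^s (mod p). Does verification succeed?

Left side g^H mod p:
Squares mod 3527: 2269^1≡2269, 2269^2≡2468, 2269^4≡3422, 2269^8≡444
15 = 8 + 4 + 2 + 1, so 2269^15 ≡ 444·3422·2468·2269 ≡ 1918 (mod 3527)
Right side y^r · r^s mod p:
Squares mod 3527: 2199^1≡2199, 2199^2≡84, 2199^4≡2, 2199^8≡4, 2199^16≡16, 2199^32≡256, 2199^64≡2050, 2199^128≡1843, 2199^256≡148, 2199^512≡742, 2199^1024≡352
1282 = 1024 + 256 + 2, so 2199^1282 ≡ 352·148·84 ≡ 2584 (mod 3527)
Squares mod 3527: 1282^1≡1282, 1282^2≡3469, 1282^4≡3364, 1282^8≡1880, 1282^16≡346, 1282^32≡3325, 1282^64≡2007, 1282^128≡215, 1282^256≡374, 1282^512≡2323
562 = 512 + 32 + 16 + 2, so 1282^562 ≡ 2323·3325·346·3469 ≡ 3253 (mod 3527)
2584·3253 = 8405752 ≡ 911 (mod 3527)
1918 ≠ 911, so verification fails.

fails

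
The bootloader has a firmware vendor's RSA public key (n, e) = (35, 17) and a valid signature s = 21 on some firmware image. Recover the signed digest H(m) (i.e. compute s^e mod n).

21

s^2 ≡ 21^2 = 441 ≡ 21
s^4 ≡ 21^2 = 441 ≡ 21
s^8 ≡ 21^2 = 441 ≡ 21
s^16 ≡ 21^2 = 441 ≡ 21
17 = 16 + 1, so s^17 ≡ 21·21 ≡ 21 (mod 35)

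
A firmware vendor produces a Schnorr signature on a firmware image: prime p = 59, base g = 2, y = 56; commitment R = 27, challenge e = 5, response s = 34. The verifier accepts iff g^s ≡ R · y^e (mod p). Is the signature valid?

invalid

g^s mod p:
Squares mod 59: 2^1≡2, 2^2≡4, 2^4≡16, 2^8≡20, 2^16≡46, 2^32≡51
34 = 32 + 2, so 2^34 ≡ 51·4 ≡ 27 (mod 59)
R · y^e mod p:
Squares mod 59: 56^1≡56, 56^2≡9, 56^4≡22
5 = 4 + 1, so 56^5 ≡ 22·56 ≡ 52 (mod 59)
27·52 = 1404 ≡ 47 (mod 59)
27 ≠ 47; the check fails.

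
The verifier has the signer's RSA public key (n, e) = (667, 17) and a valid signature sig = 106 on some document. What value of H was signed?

43

sig^2 ≡ 106^2 = 11236 ≡ 564
sig^4 ≡ 564^2 = 318096 ≡ 604
sig^8 ≡ 604^2 = 364816 ≡ 634
sig^16 ≡ 634^2 = 401956 ≡ 422
17 = 16 + 1, so sig^17 ≡ 422·106 ≡ 43 (mod 667)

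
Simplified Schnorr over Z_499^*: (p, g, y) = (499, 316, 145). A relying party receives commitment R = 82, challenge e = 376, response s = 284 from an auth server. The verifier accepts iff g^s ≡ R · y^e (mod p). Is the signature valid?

invalid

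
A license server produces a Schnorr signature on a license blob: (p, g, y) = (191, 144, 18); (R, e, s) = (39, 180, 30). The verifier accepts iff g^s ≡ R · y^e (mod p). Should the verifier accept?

g^s mod p:
144^2 = 20736 ≡ 108
144^4 ≡ 108^2 = 11664 ≡ 13
144^8 ≡ 13^2 = 169
144^16 ≡ 169^2 = 28561 ≡ 102
30 = 16 + 8 + 4 + 2, so 144^30 ≡ 102·169·13·108 ≡ 160 (mod 191)
R · y^e mod p:
18^2 = 324 ≡ 133
18^4 ≡ 133^2 = 17689 ≡ 117
18^8 ≡ 117^2 = 13689 ≡ 128
18^16 ≡ 128^2 = 16384 ≡ 149
18^32 ≡ 149^2 = 22201 ≡ 45
18^64 ≡ 45^2 = 2025 ≡ 115
18^128 ≡ 115^2 = 13225 ≡ 46
180 = 128 + 32 + 16 + 4, so 18^180 ≡ 46·45·149·117 ≡ 107 (mod 191)
39·107 = 4173 ≡ 162 (mod 191)
160 ≠ 162; the check fails.

reject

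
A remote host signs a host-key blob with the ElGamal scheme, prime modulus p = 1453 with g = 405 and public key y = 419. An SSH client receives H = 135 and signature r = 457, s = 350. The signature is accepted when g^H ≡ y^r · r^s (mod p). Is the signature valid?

invalid

Left side g^H mod p:
405^2 = 164025 ≡ 1289
405^4 ≡ 1289^2 = 1661521 ≡ 742
405^8 ≡ 742^2 = 550564 ≡ 1330
405^16 ≡ 1330^2 = 1768900 ≡ 599
405^32 ≡ 599^2 = 358801 ≡ 1363
405^64 ≡ 1363^2 = 1857769 ≡ 835
405^128 ≡ 835^2 = 697225 ≡ 1238
135 = 128 + 4 + 2 + 1, so 405^135 ≡ 1238·742·1289·405 ≡ 442 (mod 1453)
Right side y^r · r^s mod p:
419^2 = 175561 ≡ 1201
419^4 ≡ 1201^2 = 1442401 ≡ 1025
419^8 ≡ 1025^2 = 1050625 ≡ 106
419^16 ≡ 106^2 = 11236 ≡ 1065
419^32 ≡ 1065^2 = 1134225 ≡ 885
419^64 ≡ 885^2 = 783225 ≡ 58
419^128 ≡ 58^2 = 3364 ≡ 458
419^256 ≡ 458^2 = 209764 ≡ 532
457 = 256 + 128 + 64 + 8 + 1, so 419^457 ≡ 532·458·58·106·419 ≡ 592 (mod 1453)
457^2 = 208849 ≡ 1070
457^4 ≡ 1070^2 = 1144900 ≡ 1389
457^8 ≡ 1389^2 = 1929321 ≡ 1190
457^16 ≡ 1190^2 = 1416100 ≡ 878
457^32 ≡ 878^2 = 770884 ≡ 794
457^64 ≡ 794^2 = 630436 ≡ 1287
457^128 ≡ 1287^2 = 1656369 ≡ 1402
457^256 ≡ 1402^2 = 1965604 ≡ 1148
350 = 256 + 64 + 16 + 8 + 4 + 2, so 457^350 ≡ 1148·1287·878·1190·1389·1070 ≡ 254 (mod 1453)
592·254 = 150368 ≡ 709 (mod 1453)
442 ≠ 709, so verification fails.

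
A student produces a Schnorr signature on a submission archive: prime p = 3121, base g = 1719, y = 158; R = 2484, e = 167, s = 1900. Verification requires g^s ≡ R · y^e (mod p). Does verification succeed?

g^s mod p:
1719^1900 mod 3121 = 1600
R · y^e mod p:
158^167 mod 3121 = 500
2484·500 = 1242000 ≡ 2963 (mod 3121)
1600 ≠ 2963; the check fails.

fails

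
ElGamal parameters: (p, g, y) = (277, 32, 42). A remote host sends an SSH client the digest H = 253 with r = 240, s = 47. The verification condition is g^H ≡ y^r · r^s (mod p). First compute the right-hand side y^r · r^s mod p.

42^2 = 1764 ≡ 102
42^4 ≡ 102^2 = 10404 ≡ 155
42^8 ≡ 155^2 = 24025 ≡ 203
42^16 ≡ 203^2 = 41209 ≡ 213
42^32 ≡ 213^2 = 45369 ≡ 218
42^64 ≡ 218^2 = 47524 ≡ 157
42^128 ≡ 157^2 = 24649 ≡ 273
240 = 128 + 64 + 32 + 16, so 42^240 ≡ 273·157·218·213 ≡ 69 (mod 277)
240^2 = 57600 ≡ 261
240^4 ≡ 261^2 = 68121 ≡ 256
240^8 ≡ 256^2 = 65536 ≡ 164
240^16 ≡ 164^2 = 26896 ≡ 27
240^32 ≡ 27^2 = 729 ≡ 175
47 = 32 + 8 + 4 + 2 + 1, so 240^47 ≡ 175·164·256·261·240 ≡ 37 (mod 277)
y^r · r^s ≡ 69·37 = 2553 ≡ 60 (mod 277)

60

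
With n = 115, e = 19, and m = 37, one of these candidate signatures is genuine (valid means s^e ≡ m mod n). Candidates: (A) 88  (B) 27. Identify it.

Candidate A: 88^2 = 7744 ≡ 39; 88^4 ≡ 39^2 = 1521 ≡ 26; 88^8 ≡ 26^2 = 676 ≡ 101; 88^16 ≡ 101^2 = 10201 ≡ 81; 19 = 16 + 2 + 1, so 88^19 ≡ 81·39·88 ≡ 37 (mod 115)
  → matches m = 37
Candidate B: 27^2 = 729 ≡ 39; 27^4 ≡ 39^2 = 1521 ≡ 26; 27^8 ≡ 26^2 = 676 ≡ 101; 27^16 ≡ 101^2 = 10201 ≡ 81; 19 = 16 + 2 + 1, so 27^19 ≡ 81·39·27 ≡ 78 (mod 115)

A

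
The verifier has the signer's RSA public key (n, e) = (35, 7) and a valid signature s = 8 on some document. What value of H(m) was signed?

22

s^2 ≡ 8^2 = 64 ≡ 29
s^4 ≡ 29^2 = 841 ≡ 1
7 = 4 + 2 + 1, so s^7 ≡ 1·29·8 ≡ 22 (mod 35)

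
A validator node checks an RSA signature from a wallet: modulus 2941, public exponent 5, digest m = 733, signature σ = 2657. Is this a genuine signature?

forged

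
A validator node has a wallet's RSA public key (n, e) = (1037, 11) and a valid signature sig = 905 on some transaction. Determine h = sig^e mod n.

sig^2 ≡ 905^2 = 819025 ≡ 832
sig^4 ≡ 832^2 = 692224 ≡ 545
sig^8 ≡ 545^2 = 297025 ≡ 443
11 = 8 + 2 + 1, so sig^11 ≡ 443·832·905 ≡ 897 (mod 1037)

897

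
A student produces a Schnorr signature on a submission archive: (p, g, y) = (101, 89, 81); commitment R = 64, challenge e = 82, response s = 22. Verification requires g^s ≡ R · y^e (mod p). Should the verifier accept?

reject

g^s mod p:
89^2 = 7921 ≡ 43
89^4 ≡ 43^2 = 1849 ≡ 31
89^8 ≡ 31^2 = 961 ≡ 52
89^16 ≡ 52^2 = 2704 ≡ 78
22 = 16 + 4 + 2, so 89^22 ≡ 78·31·43 ≡ 45 (mod 101)
R · y^e mod p:
81^2 = 6561 ≡ 97
81^4 ≡ 97^2 = 9409 ≡ 16
81^8 ≡ 16^2 = 256 ≡ 54
81^16 ≡ 54^2 = 2916 ≡ 88
81^32 ≡ 88^2 = 7744 ≡ 68
81^64 ≡ 68^2 = 4624 ≡ 79
82 = 64 + 16 + 2, so 81^82 ≡ 79·88·97 ≡ 68 (mod 101)
64·68 = 4352 ≡ 9 (mod 101)
45 ≠ 9; the check fails.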